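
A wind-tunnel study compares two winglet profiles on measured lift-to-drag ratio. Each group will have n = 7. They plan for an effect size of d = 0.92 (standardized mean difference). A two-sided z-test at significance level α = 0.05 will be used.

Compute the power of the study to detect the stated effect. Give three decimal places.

Power ≈ 0.406

Noncentrality parameter: δ = d·√(n/2) = 0.92 × √(7/2) = 1.7212
Critical value for a two-sided test at α = 0.05: z_{α/2} = 1.960.
Power = Φ(δ − 1.960) + Φ(−δ − 1.960) = Φ(-0.239) + Φ(-3.681) = 0.4056 + 0.0001 = 0.4057.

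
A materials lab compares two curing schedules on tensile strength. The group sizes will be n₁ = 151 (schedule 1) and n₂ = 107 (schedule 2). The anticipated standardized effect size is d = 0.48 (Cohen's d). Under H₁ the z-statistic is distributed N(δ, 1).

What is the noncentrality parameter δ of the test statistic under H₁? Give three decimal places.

δ = d / √(1/n₁ + 1/n₂) = 0.48 / √(1/151 + 1/107) = 3.7985

δ ≈ 3.798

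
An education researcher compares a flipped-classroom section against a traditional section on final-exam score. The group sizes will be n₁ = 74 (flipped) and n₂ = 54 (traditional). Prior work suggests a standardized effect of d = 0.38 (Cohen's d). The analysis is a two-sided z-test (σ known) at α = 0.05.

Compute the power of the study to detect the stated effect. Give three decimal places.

Power ≈ 0.565

Noncentrality parameter: δ = d / √(1/n₁ + 1/n₂) = 0.38 / √(1/74 + 1/54) = 2.1232
Two-sided α = 0.05 → critical value z_{0.025} = 1.960.
Power = Φ(δ − 1.960) + Φ(−δ − 1.960) = Φ(0.163) + Φ(-4.083) = 0.5648 + 0.0000 = 0.5649.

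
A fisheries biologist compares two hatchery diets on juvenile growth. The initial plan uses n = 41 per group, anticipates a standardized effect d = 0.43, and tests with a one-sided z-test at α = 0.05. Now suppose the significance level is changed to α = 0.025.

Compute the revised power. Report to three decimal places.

Power ≈ 0.495

δ = d·√(n/2) = 0.43 × √(41/2) = 1.9469 (unchanged). New critical value: z_{0.025} = 1.960.
Revised power = P(Z > 1.960 − δ) = Φ(-0.013) = 0.4948.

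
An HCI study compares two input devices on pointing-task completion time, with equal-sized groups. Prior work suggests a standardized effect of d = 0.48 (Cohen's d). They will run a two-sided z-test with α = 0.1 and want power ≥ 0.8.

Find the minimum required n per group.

For power 0.8 need Φ(δ − z_{0.05}) = 0.8, so δ = z_{0.05} + z_{0.20} = 1.645 + 0.842 = 2.486.
(Ignoring the negligible lower-tail rejection probability gives the usual closed-form inversion.)
δ = d·√(n/2) ⇒ n = 2(δ/d)² = 2 × (2.486 / 0.48)² = 53.67.
Round up to the next whole unit.

n = 54 per group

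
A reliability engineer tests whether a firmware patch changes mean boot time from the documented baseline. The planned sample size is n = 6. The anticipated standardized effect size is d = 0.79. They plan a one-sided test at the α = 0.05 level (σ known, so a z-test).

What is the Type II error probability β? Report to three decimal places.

β ≈ 0.386

Noncentrality parameter: λ = d·√n = 0.79 × √6 = 1.9351
One-sided α = 0.05 → critical value z_{0.05} = 1.645.
Power = Φ(λ − 1.645) = Φ(0.290) = 0.6142.
Type II error: β = 1 − power = 1 − 0.6142 = 0.3858.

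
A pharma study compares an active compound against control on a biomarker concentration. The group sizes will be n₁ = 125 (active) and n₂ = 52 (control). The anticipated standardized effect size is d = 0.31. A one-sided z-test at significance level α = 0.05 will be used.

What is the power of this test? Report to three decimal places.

Noncentrality parameter: δ = d / √(1/n₁ + 1/n₂) = 0.31 / √(1/125 + 1/52) = 1.8786
One-sided α = 0.05 → critical value z_{0.05} = 1.645.
Power = P(Z > 1.645 − δ) = Φ(0.234) = 0.5924.

Power ≈ 0.592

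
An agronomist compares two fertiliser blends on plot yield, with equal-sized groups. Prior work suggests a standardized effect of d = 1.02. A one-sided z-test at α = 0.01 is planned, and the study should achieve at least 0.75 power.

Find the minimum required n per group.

For power 0.75 need Φ(δ − z_{0.01}) = 0.75, so δ = z_{0.01} + z_{0.25} = 2.326 + 0.674 = 3.001.
δ = d·√(n/2) ⇒ n = 2(δ/d)² = 2 × (3.001 / 1.02)² = 17.31.
Round up to the next whole unit.

n = 18 per group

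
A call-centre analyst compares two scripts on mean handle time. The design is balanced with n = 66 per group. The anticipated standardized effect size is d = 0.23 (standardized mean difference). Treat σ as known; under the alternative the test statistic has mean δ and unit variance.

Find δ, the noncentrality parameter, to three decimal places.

δ ≈ 1.321

δ = d·√(n/2) = 0.23 × √(66/2) = 1.3212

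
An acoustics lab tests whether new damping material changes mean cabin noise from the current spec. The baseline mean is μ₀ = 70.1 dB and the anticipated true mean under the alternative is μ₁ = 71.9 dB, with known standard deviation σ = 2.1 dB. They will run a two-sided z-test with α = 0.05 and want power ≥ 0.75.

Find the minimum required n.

n = 10

Standardized effect: d = |μ₁ − μ₀| / σ = |71.9 − 70.1| / 2.1 = 0.8571
Set Φ(δ − 1.960) = 0.75; then δ − 1.960 = Φ⁻¹(0.75) = 0.674, giving δ = 2.634.
(The Φ(−δ − z_{α/2}) term is vanishingly small for δ > 0 and is dropped in the standard sample-size formula.)
δ = d·√n ⇒ n = (δ/d)² = (2.634 / 0.8571)² = 9.45.
Round up to the next whole unit.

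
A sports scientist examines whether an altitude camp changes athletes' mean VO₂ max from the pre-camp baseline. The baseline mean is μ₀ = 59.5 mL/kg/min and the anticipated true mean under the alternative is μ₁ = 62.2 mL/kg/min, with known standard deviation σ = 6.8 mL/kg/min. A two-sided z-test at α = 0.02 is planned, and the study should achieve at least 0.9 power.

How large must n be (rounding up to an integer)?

Standardized effect: d = |μ₁ − μ₀| / σ = |62.2 − 59.5| / 6.8 = 0.3971
For power 0.9 need Φ(δ − z_{0.01}) = 0.9, so δ = z_{0.01} + z_{0.10} = 2.326 + 1.282 = 3.608.
(Ignoring the negligible lower-tail rejection probability gives the usual closed-form inversion.)
δ = d·√n ⇒ n = (δ/d)² = (3.608 / 0.3971)² = 82.57.
Round up to the next whole unit.

n = 83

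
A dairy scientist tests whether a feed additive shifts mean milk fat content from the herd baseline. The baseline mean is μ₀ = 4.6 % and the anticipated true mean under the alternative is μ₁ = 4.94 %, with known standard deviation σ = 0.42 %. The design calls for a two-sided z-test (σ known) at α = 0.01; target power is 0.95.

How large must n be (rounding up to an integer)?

n = 28

Standardized effect: d = |μ₁ − μ₀| / σ = |4.94 − 4.6| / 0.42 = 0.8095
For power 0.95 need Φ(δ − z_{0.005}) = 0.95, so δ = z_{0.005} + z_{0.05} = 2.576 + 1.645 = 4.221.
(The Φ(−δ − z_{α/2}) term is vanishingly small for δ > 0 and is dropped in the standard sample-size formula.)
δ = d·√n ⇒ n = (δ/d)² = (4.221 / 0.8095)² = 27.18.
Rounding up, n = 28.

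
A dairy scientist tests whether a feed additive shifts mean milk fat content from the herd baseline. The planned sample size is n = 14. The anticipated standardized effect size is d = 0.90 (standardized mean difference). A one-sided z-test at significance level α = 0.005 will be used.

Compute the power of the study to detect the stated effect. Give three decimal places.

Power ≈ 0.786

Noncentrality parameter: δ = d·√n = 0.90 × √14 = 3.3675
Critical value for a one-sided test at α = 0.005: z_α = 2.576.
Power = Φ(δ − 2.576) = Φ(0.792) = 0.7857.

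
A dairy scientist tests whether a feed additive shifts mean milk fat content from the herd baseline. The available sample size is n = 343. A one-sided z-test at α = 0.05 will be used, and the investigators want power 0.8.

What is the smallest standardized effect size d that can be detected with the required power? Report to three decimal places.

Required noncentrality: δ = z_{0.05} + z_{0.20} = 1.645 + 0.842 = 2.486.
δ = d·√n ⇒ d = δ/√n = 2.486/√343 = 0.1343.

d ≈ 0.134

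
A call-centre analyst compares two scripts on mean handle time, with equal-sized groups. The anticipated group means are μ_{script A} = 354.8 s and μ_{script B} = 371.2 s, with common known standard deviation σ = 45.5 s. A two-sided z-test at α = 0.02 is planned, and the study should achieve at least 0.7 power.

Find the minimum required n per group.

Standardized effect: d = |μ_{script A} − μ_{script B}| / σ = |354.8 − 371.2| / 45.5 = 0.3604
For power 0.7 need Φ(δ − z_{0.01}) = 0.7, so δ = z_{0.01} + z_{0.30} = 2.326 + 0.524 = 2.851.
(For δ > 0 the lower-tail rejection region contributes negligibly to power, so the one-term inversion is standard.)
δ = d·√(n/2) ⇒ n = 2(δ/d)² = 2 × (2.851 / 0.3604)² = 125.11.
Rounding up, n = 126 per group.

n = 126 per group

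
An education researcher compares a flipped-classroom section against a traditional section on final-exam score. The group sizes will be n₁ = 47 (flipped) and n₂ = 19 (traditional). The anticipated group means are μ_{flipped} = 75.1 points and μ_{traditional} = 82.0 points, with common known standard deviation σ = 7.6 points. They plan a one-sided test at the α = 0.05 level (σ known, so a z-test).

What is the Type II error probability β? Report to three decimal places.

β ≈ 0.045

Standardized effect: d = |μ_{flipped} − μ_{traditional}| / σ = |75.1 − 82.0| / 7.6 = 0.9079
Noncentrality parameter: δ = d / √(1/n₁ + 1/n₂) = 0.9079 / √(1/47 + 1/19) = 3.3396
One-sided α = 0.05 → critical value z_{0.05} = 1.645.
Power = Φ(δ − 1.645) = Φ(1.695) = 0.9549.
Type II error: β = 1 − power = 1 − 0.9549 = 0.0451.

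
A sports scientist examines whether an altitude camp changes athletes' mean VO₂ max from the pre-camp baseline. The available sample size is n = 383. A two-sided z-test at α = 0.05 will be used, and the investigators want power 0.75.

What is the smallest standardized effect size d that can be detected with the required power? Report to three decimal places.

d ≈ 0.135

Required noncentrality: δ = z_{0.025} + z_{0.25} = 1.960 + 0.674 = 2.634.
(Lower-tail contribution to power is negligible for δ > 0.)
δ = d·√n ⇒ d = δ/√n = 2.634/√383 = 0.1346.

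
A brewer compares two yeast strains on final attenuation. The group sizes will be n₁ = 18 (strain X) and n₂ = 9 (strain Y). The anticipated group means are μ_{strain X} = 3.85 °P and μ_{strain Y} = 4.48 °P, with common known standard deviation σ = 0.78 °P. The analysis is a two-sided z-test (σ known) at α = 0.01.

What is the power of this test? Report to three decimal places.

Power ≈ 0.275

Standardized effect: d = |μ_{strain X} − μ_{strain Y}| / σ = |3.85 − 4.48| / 0.78 = 0.8077
Noncentrality parameter: δ = d / √(1/n₁ + 1/n₂) = 0.8077 / √(1/18 + 1/9) = 1.9784
Two-sided α = 0.01 → critical value z_{0.005} = 2.576.
Power = Φ(δ − 2.576) + Φ(−δ − 2.576) = Φ(-0.597) + Φ(-4.554) = 0.2751 + 0.0000 = 0.2751.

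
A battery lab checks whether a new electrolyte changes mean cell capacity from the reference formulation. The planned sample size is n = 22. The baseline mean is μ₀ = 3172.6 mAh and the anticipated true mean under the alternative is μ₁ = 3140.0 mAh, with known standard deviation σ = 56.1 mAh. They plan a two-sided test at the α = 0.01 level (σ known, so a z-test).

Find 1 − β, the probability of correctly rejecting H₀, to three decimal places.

Standardized effect: d = |μ₁ − μ₀| / σ = |3140.0 − 3172.6| / 56.1 = 0.5811
Noncentrality parameter: δ = d·√n = 0.5811 × √22 = 2.7256
Critical value for a two-sided test at α = 0.01: z_{α/2} = 2.576.
Power = Φ(δ − 2.576) + Φ(−δ − 2.576) = Φ(0.150) + Φ(-5.301) = 0.5595 + 0.0000 = 0.5595.

Power ≈ 0.560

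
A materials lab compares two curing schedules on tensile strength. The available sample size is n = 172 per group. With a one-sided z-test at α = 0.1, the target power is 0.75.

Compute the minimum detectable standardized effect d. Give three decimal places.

Need Φ(δ − 1.282) = 0.75, so δ = 1.282 + 0.674 = 1.956.
δ = d·√(n/2) ⇒ d = δ/√(n/2) = 1.956/√(172/2) = 0.2109.

d ≈ 0.211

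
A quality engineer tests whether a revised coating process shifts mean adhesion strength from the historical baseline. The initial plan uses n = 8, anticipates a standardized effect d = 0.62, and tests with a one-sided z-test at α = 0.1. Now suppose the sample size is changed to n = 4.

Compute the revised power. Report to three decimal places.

Power ≈ 0.483

With n = 4: δ = d·√n = 0.62 × √4 = 1.2400. Critical value z_{0.1} = 1.282.
Revised power = P(Z > 1.282 − δ) = Φ(-0.042) = 0.4834.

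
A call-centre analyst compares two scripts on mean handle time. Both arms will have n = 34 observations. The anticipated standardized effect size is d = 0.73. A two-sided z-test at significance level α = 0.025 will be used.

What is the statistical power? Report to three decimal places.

Noncentrality parameter: δ = d·√(n/2) = 0.73 × √(34/2) = 3.0099
Two-sided α = 0.025 → critical value z_{0.0125} = 2.241.
Power = Φ(δ − 2.241) + Φ(−δ − 2.241) = Φ(0.768) + Φ(-5.251) = 0.7789 + 0.0000 = 0.7789.

Power ≈ 0.779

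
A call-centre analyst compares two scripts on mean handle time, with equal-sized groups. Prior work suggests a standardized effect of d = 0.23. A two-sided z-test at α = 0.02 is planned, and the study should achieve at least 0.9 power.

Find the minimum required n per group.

For power 0.9 need Φ(δ − z_{0.01}) = 0.9, so δ = z_{0.01} + z_{0.10} = 2.326 + 1.282 = 3.608.
(Ignoring the negligible lower-tail rejection probability gives the usual closed-form inversion.)
δ = d·√(n/2) ⇒ n = 2(δ/d)² = 2 × (3.608 / 0.23)² = 492.13.
Rounding up, n = 493 per group.

n = 493 per group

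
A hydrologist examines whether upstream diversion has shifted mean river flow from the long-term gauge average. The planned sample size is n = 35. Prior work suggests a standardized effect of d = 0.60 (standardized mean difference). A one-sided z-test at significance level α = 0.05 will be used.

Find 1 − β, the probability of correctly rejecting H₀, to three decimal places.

Noncentrality parameter: λ = d·√n = 0.60 × √35 = 3.5496
Critical value for a one-sided test at α = 0.05: z_α = 1.645.
Power = P(Z > 1.645 − λ) = Φ(1.905) = 0.9716.

Power ≈ 0.972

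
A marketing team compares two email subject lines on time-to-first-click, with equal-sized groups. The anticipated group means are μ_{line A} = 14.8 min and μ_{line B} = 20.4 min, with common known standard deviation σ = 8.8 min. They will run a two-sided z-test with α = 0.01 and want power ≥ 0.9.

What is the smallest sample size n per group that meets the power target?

n = 74 per group

Standardized effect: d = |μ_{line A} − μ_{line B}| / σ = |14.8 − 20.4| / 8.8 = 0.6364
For power 0.9 need Φ(δ − z_{0.005}) = 0.9, so δ = z_{0.005} + z_{0.10} = 2.576 + 1.282 = 3.857.
(Ignoring the negligible lower-tail rejection probability gives the usual closed-form inversion.)
δ = d·√(n/2) ⇒ n = 2(δ/d)² = 2 × (3.857 / 0.6364)² = 73.49.
Round up to the next whole unit.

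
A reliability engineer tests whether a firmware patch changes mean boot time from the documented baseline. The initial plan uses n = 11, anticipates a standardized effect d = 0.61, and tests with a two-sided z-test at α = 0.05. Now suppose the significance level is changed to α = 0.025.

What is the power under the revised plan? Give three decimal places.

δ = d·√n = 0.61 × √11 = 2.0231 (unchanged). New critical value: z_{0.0125} = 2.241.
Revised power = Φ(δ − 2.241) + Φ(−δ − 2.241) = Φ(-0.218) + Φ(-4.265) = 0.4136 + 0.0000 = 0.4136.

Power ≈ 0.414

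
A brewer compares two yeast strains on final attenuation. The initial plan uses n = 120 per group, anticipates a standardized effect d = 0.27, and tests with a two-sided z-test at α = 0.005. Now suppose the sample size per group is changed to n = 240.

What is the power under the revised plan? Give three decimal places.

Power ≈ 0.560

With n = 240 per group: δ = d·√(n/2) = 0.27 × √(240/2) = 2.9577. Critical value z_{0.0025} = 2.807.
Revised power = Φ(δ − 2.807) + Φ(−δ − 2.807) = Φ(0.151) + Φ(-5.765) = 0.5599 + 0.0000 = 0.5599.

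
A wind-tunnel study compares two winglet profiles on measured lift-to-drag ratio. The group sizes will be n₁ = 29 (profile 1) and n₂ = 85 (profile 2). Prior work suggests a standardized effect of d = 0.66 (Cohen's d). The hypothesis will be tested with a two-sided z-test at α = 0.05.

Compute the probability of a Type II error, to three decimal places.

Noncentrality parameter: δ = d / √(1/n₁ + 1/n₂) = 0.66 / √(1/29 + 1/85) = 3.0690
Critical value for a two-sided test at α = 0.05: z_{α/2} = 1.960.
Power = Φ(δ − 1.960) + Φ(−δ − 1.960) = Φ(1.109) + Φ(-5.029) = 0.8663 + 0.0000 = 0.8663.
Type II error: β = 1 − power = 1 − 0.8663 = 0.1337.

β ≈ 0.134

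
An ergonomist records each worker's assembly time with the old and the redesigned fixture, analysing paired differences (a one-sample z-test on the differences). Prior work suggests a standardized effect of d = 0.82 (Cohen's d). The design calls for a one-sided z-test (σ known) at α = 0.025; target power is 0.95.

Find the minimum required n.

n = 20

For power 0.95 need Φ(δ − z_{0.025}) = 0.95, so δ = z_{0.025} + z_{0.05} = 1.960 + 1.645 = 3.605.
δ = d·√n ⇒ n = (δ/d)² = (3.605 / 0.82)² = 19.33.
Rounding up, n = 20.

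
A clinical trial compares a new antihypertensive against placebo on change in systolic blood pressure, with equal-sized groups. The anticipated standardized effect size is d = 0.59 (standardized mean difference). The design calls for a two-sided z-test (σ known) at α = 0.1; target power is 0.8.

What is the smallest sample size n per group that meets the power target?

n = 36 per group

Set Φ(δ − 1.645) = 0.8; then δ − 1.645 = Φ⁻¹(0.8) = 0.842, giving δ = 2.486.
(For δ > 0 the lower-tail rejection region contributes negligibly to power, so the one-term inversion is standard.)
δ = d·√(n/2) ⇒ n = 2(δ/d)² = 2 × (2.486 / 0.59)² = 35.52.
Rounding up, n = 36 per group.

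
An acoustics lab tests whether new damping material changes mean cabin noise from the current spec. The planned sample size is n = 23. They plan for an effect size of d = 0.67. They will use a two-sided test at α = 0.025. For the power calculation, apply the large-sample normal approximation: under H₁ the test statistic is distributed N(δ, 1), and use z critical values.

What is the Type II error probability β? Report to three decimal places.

β ≈ 0.166

Noncentrality parameter: δ = d·√n = 0.67 × √23 = 3.2132
Two-sided α = 0.025 → critical value z_{0.0125} = 2.241.
Power = Φ(δ − 2.241) + Φ(−δ − 2.241) = Φ(0.972) + Φ(-5.455) = 0.8344 + 0.0000 = 0.8344.
Type II error: β = 1 − power = 1 − 0.8344 = 0.1656.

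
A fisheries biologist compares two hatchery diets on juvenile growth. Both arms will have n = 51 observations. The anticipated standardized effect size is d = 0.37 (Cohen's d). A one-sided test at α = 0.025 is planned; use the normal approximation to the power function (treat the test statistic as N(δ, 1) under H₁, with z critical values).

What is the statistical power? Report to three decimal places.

Power ≈ 0.464

Noncentrality parameter: λ = d·√(n/2) = 0.37 × √(51/2) = 1.8684
One-sided α = 0.025 → critical value z_{0.025} = 1.960.
Power = Φ(λ − 1.960) = Φ(-0.092) = 0.4635.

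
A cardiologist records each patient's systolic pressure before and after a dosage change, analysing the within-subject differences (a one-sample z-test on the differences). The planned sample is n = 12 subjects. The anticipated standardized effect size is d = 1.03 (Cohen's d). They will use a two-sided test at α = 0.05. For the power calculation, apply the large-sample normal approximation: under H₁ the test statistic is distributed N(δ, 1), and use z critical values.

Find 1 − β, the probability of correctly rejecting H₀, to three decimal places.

Noncentrality parameter: δ = d·√n = 1.03 × √12 = 3.5680
Two-sided α = 0.05 → critical value z_{0.025} = 1.960.
Power = Φ(δ − 1.960) + Φ(−δ − 1.960) = Φ(1.608) + Φ(-5.528) = 0.9461 + 0.0000 = 0.9461.

Power ≈ 0.946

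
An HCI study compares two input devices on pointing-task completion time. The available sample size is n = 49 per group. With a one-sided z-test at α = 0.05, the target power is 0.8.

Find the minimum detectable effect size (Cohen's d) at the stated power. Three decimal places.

Need Φ(δ − 1.645) = 0.8, so δ = 1.645 + 0.842 = 2.486.
δ = d·√(n/2) ⇒ d = δ/√(n/2) = 2.486/√(49/2) = 0.5023.

d ≈ 0.502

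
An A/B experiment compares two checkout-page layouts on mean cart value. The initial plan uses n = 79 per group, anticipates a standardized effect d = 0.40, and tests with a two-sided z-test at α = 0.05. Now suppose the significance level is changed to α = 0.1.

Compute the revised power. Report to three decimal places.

Power ≈ 0.808

δ = d·√(n/2) = 0.40 × √(79/2) = 2.5140 (unchanged). New critical value: z_{0.05} = 1.645.
Revised power = Φ(δ − 1.645) + Φ(−δ − 1.645) = Φ(0.869) + Φ(-4.159) = 0.8076 + 0.0000 = 0.8076.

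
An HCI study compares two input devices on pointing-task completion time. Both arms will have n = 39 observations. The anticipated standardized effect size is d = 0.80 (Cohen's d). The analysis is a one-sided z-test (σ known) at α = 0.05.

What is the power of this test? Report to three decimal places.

Noncentrality parameter: δ = d·√(n/2) = 0.80 × √(39/2) = 3.5327
One-sided α = 0.05 → critical value z_{0.05} = 1.645.
Power = Φ(δ − 1.645) = Φ(1.888) = 0.9705.

Power ≈ 0.970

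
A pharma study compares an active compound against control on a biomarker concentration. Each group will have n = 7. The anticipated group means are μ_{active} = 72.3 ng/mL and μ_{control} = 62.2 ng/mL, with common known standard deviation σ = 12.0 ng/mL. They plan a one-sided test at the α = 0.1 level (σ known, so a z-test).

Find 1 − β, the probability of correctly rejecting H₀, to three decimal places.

Standardized effect: d = |μ_{active} − μ_{control}| / σ = |72.3 − 62.2| / 12.0 = 0.8417
Noncentrality parameter: λ = d·√(n/2) = 0.8417 × √(7/2) = 1.5746
One-sided α = 0.1 → critical value z_{0.1} = 1.282.
Power = Φ(λ − 1.282) = Φ(0.293) = 0.6153.

Power ≈ 0.615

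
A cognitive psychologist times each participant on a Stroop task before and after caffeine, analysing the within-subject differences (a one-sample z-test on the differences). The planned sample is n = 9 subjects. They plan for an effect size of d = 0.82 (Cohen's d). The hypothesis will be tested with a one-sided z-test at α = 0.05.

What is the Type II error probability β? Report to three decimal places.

β ≈ 0.207

Noncentrality parameter: δ = d·√n = 0.82 × √9 = 2.4600
One-sided α = 0.05 → critical value z_{0.05} = 1.645.
Power = Φ(δ − 1.645) = Φ(0.815) = 0.7925.
Type II error: β = 1 − power = 1 − 0.7925 = 0.2075.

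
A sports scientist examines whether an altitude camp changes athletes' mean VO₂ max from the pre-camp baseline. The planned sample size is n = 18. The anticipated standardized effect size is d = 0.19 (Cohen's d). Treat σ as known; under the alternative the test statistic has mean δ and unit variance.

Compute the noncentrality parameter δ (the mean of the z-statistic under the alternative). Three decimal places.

δ ≈ 0.806

The noncentrality parameter scales effect size by the design's sample-size factor: δ = d·√n = 0.19 × √18 = 0.8061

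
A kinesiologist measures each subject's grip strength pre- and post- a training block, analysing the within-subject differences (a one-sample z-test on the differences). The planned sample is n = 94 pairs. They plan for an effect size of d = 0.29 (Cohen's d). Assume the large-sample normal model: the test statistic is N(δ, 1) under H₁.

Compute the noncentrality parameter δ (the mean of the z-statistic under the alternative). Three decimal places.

δ = d·√n = 0.29 × √94 = 2.8117

δ ≈ 2.812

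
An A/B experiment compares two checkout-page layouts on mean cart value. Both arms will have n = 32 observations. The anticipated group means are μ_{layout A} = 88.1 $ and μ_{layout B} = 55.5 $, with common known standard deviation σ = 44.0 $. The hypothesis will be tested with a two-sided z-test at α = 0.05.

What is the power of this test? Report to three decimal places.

Standardized effect: d = |μ_{layout A} − μ_{layout B}| / σ = |88.1 − 55.5| / 44.0 = 0.7409
Noncentrality parameter: δ = d·√(n/2) = 0.7409 × √(32/2) = 2.9636
Two-sided α = 0.05 → critical value z_{0.025} = 1.960.
Power = Φ(δ − 1.960) + Φ(−δ − 1.960) = Φ(1.004) + Φ(-4.924) = 0.8422 + 0.0000 = 0.8422.

Power ≈ 0.842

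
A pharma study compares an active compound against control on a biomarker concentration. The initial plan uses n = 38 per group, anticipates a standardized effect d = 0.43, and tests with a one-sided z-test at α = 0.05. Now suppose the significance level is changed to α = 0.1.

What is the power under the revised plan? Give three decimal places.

δ = d·√(n/2) = 0.43 × √(38/2) = 1.8743 (unchanged). New critical value: z_{0.1} = 1.282.
Revised power = P(Z > 1.282 − δ) = Φ(0.593) = 0.7233.

Power ≈ 0.723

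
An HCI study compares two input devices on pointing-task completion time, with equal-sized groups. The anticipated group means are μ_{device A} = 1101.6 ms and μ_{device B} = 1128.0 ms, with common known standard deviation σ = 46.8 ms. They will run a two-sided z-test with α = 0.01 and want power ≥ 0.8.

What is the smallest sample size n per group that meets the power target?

n = 74 per group

Standardized effect: d = |μ_{device A} − μ_{device B}| / σ = |1101.6 − 1128.0| / 46.8 = 0.5641
For power 0.8 need Φ(δ − z_{0.005}) = 0.8, so δ = z_{0.005} + z_{0.20} = 2.576 + 0.842 = 3.417.
(For δ > 0 the lower-tail rejection region contributes negligibly to power, so the one-term inversion is standard.)
δ = d·√(n/2) ⇒ n = 2(δ/d)² = 2 × (3.417 / 0.5641)² = 73.40.
Rounding up, n = 74 per group.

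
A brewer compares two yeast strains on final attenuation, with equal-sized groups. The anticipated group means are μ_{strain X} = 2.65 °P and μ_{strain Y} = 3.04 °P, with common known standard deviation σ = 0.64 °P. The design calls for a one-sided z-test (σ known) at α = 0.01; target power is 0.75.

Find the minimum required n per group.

Standardized effect: d = |μ_{strain X} − μ_{strain Y}| / σ = |2.65 − 3.04| / 0.64 = 0.6094
Set Φ(δ − 2.326) = 0.75; then δ − 2.326 = Φ⁻¹(0.75) = 0.674, giving δ = 3.001.
δ = d·√(n/2) ⇒ n = 2(δ/d)² = 2 × (3.001 / 0.6094)² = 48.50.
Round up to the next whole unit.

n = 49 per group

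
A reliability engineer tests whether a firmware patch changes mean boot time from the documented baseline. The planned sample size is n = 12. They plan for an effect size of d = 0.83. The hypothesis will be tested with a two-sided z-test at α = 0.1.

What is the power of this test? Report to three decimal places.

Power ≈ 0.891

Noncentrality parameter: δ = d·√n = 0.83 × √12 = 2.8752
Two-sided α = 0.1 → critical value z_{0.05} = 1.645.
Power = Φ(δ − 1.645) + Φ(−δ − 1.645) = Φ(1.230) + Φ(-4.520) = 0.8907 + 0.0000 = 0.8907.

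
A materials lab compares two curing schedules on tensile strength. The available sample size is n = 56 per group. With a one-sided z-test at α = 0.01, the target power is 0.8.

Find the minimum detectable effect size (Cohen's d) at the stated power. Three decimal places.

Need Φ(δ − 2.326) = 0.8, so δ = 2.326 + 0.842 = 3.168.
δ = d·√(n/2) ⇒ d = δ/√(n/2) = 3.168/√(56/2) = 0.5987.

d ≈ 0.599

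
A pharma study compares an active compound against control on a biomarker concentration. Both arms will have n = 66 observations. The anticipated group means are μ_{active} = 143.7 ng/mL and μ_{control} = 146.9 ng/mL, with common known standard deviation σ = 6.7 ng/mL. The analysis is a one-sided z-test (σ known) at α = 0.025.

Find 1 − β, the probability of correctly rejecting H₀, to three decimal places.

Power ≈ 0.783

Standardized effect: d = |μ_{active} − μ_{control}| / σ = |143.7 − 146.9| / 6.7 = 0.4776
Noncentrality parameter: δ = d·√(n/2) = 0.4776 × √(66/2) = 2.7437
Critical value for a one-sided test at α = 0.025: z_α = 1.960.
Power = Φ(δ − 1.960) = Φ(0.784) = 0.7834.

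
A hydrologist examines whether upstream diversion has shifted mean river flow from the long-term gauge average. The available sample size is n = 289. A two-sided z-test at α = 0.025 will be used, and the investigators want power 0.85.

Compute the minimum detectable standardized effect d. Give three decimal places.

d ≈ 0.193

Need Φ(δ − 2.241) = 0.85, so δ = 2.241 + 1.036 = 3.278.
(Lower-tail contribution to power is negligible for δ > 0.)
δ = d·√n ⇒ d = δ/√n = 3.278/√289 = 0.1928.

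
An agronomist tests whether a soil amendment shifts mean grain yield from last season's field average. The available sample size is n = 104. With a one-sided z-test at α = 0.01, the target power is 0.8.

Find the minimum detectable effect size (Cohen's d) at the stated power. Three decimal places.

d ≈ 0.311

Need Φ(δ − 2.326) = 0.8, so δ = 2.326 + 0.842 = 3.168.
δ = d·√n ⇒ d = δ/√n = 3.168/√104 = 0.3106.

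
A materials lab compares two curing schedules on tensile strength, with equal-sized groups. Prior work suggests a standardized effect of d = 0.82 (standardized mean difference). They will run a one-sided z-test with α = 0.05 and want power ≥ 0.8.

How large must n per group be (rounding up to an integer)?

For power 0.8 need Φ(δ − z_{0.05}) = 0.8, so δ = z_{0.05} + z_{0.20} = 1.645 + 0.842 = 2.486.
δ = d·√(n/2) ⇒ n = 2(δ/d)² = 2 × (2.486 / 0.82)² = 18.39.
Round up to the next whole unit.

n = 19 per group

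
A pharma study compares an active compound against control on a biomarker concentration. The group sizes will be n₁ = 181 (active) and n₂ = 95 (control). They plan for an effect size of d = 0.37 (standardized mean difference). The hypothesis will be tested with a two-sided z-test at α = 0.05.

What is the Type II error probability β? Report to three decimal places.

β ≈ 0.168

Noncentrality parameter: δ = d / √(1/n₁ + 1/n₂) = 0.37 / √(1/181 + 1/95) = 2.9204
Critical value for a two-sided test at α = 0.05: z_{α/2} = 1.960.
Power = Φ(δ − 1.960) + Φ(−δ − 1.960) = Φ(0.960) + Φ(-4.880) = 0.8316 + 0.0000 = 0.8316.
Type II error: β = 1 − power = 1 − 0.8316 = 0.1684.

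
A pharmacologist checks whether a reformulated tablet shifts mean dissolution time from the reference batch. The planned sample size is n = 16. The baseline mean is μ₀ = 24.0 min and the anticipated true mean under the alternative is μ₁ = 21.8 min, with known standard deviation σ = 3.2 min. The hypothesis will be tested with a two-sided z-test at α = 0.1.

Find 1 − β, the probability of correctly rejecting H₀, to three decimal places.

Power ≈ 0.865

Standardized effect: d = |μ₁ − μ₀| / σ = |21.8 − 24.0| / 3.2 = 0.6875
Noncentrality parameter: δ = d·√n = 0.6875 × √16 = 2.7500
Critical value for a two-sided test at α = 0.1: z_{α/2} = 1.645.
Power = Φ(δ − 1.645) + Φ(−δ − 1.645) = Φ(1.105) + Φ(-4.395) = 0.8655 + 0.0000 = 0.8655.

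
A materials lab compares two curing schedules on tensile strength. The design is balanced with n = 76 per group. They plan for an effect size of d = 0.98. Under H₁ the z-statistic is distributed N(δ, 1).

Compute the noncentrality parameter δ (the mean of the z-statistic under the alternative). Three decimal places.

δ ≈ 6.041

The noncentrality parameter scales effect size by the design's sample-size factor: δ = d·√(n/2) = 0.98 × √(76/2) = 6.0411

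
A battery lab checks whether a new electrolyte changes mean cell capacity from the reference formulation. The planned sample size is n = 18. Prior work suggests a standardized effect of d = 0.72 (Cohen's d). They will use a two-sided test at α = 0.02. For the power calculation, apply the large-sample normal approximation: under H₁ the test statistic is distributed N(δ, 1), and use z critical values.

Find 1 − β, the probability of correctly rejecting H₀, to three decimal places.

Noncentrality parameter: δ = d·√n = 0.72 × √18 = 3.0547
Two-sided α = 0.02 → critical value z_{0.01} = 2.326.
Power = Φ(δ − 2.326) + Φ(−δ − 2.326) = Φ(0.728) + Φ(-5.381) = 0.7668 + 0.0000 = 0.7668.

Power ≈ 0.767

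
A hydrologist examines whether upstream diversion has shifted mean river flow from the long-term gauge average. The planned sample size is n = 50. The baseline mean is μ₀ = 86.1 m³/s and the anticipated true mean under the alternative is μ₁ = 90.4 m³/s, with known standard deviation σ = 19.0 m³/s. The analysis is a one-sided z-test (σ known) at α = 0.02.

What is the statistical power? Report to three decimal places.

Power ≈ 0.325

Standardized effect: d = |μ₁ − μ₀| / σ = |90.4 − 86.1| / 19.0 = 0.2263
Noncentrality parameter: δ = d·√n = 0.2263 × √50 = 1.6003
Critical value for a one-sided test at α = 0.02: z_α = 2.054.
Power = P(Z > 2.054 − δ) = Φ(-0.453) = 0.3251.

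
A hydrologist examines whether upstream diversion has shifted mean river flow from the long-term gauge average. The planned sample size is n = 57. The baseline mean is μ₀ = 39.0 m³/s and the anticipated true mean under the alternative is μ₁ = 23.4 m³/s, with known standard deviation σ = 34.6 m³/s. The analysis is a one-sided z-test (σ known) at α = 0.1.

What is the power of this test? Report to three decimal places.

Standardized effect: d = |μ₁ − μ₀| / σ = |23.4 − 39.0| / 34.6 = 0.4509
Noncentrality parameter: δ = d·√n = 0.4509 × √57 = 3.4040
Critical value for a one-sided test at α = 0.1: z_α = 1.282.
Power = Φ(δ − 1.282) = Φ(2.122) = 0.9831.

Power ≈ 0.983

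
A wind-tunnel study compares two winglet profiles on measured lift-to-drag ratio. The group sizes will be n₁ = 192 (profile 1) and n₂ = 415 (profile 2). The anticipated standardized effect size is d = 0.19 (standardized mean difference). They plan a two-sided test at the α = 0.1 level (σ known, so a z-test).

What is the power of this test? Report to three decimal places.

Power ≈ 0.703

Noncentrality parameter: δ = d / √(1/n₁ + 1/n₂) = 0.19 / √(1/192 + 1/415) = 2.1769
Critical value for a two-sided test at α = 0.1: z_{α/2} = 1.645.
Power = Φ(δ − 1.645) + Φ(−δ − 1.645) = Φ(0.532) + Φ(-3.822) = 0.7026 + 0.0001 = 0.7027.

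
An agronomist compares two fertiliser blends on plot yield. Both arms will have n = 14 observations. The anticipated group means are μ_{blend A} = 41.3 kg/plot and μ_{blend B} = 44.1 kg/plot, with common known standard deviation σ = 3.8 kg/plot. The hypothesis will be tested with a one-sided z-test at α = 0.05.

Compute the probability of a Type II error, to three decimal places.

Standardized effect: d = |μ_{blend A} − μ_{blend B}| / σ = |41.3 − 44.1| / 3.8 = 0.7368
Noncentrality parameter: δ = d·√(n/2) = 0.7368 × √(14/2) = 1.9495
Critical value for a one-sided test at α = 0.05: z_α = 1.645.
Power = P(Z > 1.645 − δ) = Φ(0.305) = 0.6197.
Type II error: β = 1 − power = 1 − 0.6197 = 0.3803.

β ≈ 0.380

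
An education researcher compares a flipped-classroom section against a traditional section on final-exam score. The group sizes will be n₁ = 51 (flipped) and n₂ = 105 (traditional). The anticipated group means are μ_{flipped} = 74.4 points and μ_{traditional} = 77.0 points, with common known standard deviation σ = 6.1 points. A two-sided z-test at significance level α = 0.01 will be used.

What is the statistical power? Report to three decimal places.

Standardized effect: d = |μ_{flipped} − μ_{traditional}| / σ = |74.4 − 77.0| / 6.1 = 0.4262
Noncentrality parameter: λ = d / √(1/n₁ + 1/n₂) = 0.4262 / √(1/51 + 1/105) = 2.4972
Critical value for a two-sided test at α = 0.01: z_{α/2} = 2.576.
Power = Φ(λ − 2.576) + Φ(−λ − 2.576) = Φ(-0.079) + Φ(-5.073) = 0.4687 + 0.0000 = 0.4687.

Power ≈ 0.469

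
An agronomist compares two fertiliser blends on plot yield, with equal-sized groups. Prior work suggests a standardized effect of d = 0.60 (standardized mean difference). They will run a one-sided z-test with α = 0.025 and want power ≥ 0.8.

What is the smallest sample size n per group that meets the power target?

Set Φ(δ − 1.960) = 0.8; then δ − 1.960 = Φ⁻¹(0.8) = 0.842, giving δ = 2.802.
δ = d·√(n/2) ⇒ n = 2(δ/d)² = 2 × (2.802 / 0.60)² = 43.60.
Round up to the next whole unit.

n = 44 per group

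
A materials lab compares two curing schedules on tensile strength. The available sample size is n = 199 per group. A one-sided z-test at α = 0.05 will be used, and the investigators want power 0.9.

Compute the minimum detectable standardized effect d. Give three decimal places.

d ≈ 0.293

Need Φ(δ − 1.645) = 0.9, so δ = 1.645 + 1.282 = 2.926.
δ = d·√(n/2) ⇒ d = δ/√(n/2) = 2.926/√(199/2) = 0.2934.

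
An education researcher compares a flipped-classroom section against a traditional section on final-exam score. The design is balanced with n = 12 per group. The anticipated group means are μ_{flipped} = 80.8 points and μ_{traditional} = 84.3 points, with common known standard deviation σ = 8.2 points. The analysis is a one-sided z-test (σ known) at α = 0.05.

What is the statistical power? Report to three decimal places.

Standardized effect: d = |μ_{flipped} − μ_{traditional}| / σ = |80.8 − 84.3| / 8.2 = 0.4268
Noncentrality parameter: δ = d·√(n/2) = 0.4268 × √(12/2) = 1.0455
Critical value for a one-sided test at α = 0.05: z_α = 1.645.
Power = P(Z > 1.645 − δ) = Φ(-0.599) = 0.2745.

Power ≈ 0.274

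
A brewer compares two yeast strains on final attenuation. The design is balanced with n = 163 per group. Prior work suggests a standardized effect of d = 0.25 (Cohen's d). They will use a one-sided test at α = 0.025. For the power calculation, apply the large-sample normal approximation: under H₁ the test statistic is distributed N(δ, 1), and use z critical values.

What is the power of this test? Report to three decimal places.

Noncentrality parameter: δ = d·√(n/2) = 0.25 × √(163/2) = 2.2569
Critical value for a one-sided test at α = 0.025: z_α = 1.960.
Power = P(Z > 1.960 − δ) = Φ(0.297) = 0.6168.

Power ≈ 0.617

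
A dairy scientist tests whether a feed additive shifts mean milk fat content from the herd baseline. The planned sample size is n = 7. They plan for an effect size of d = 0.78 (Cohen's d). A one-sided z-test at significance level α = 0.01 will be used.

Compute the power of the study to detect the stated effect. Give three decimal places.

Power ≈ 0.396

Noncentrality parameter: δ = d·√n = 0.78 × √7 = 2.0637
Critical value for a one-sided test at α = 0.01: z_α = 2.326.
Power = P(Z > 2.326 − δ) = Φ(-0.263) = 0.3964.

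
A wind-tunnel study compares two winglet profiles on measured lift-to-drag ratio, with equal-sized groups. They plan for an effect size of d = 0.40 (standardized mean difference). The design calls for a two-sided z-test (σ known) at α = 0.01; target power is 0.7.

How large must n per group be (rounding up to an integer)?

n = 121 per group

Set Φ(δ − 2.576) = 0.7; then δ − 2.576 = Φ⁻¹(0.7) = 0.524, giving δ = 3.100.
(Ignoring the negligible lower-tail rejection probability gives the usual closed-form inversion.)
δ = d·√(n/2) ⇒ n = 2(δ/d)² = 2 × (3.100 / 0.40)² = 120.14.
Rounding up, n = 121 per group.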